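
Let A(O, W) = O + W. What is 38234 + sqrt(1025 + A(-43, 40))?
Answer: 38234 + sqrt(1022) ≈ 38266.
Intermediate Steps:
38234 + sqrt(1025 + A(-43, 40)) = 38234 + sqrt(1025 + (-43 + 40)) = 38234 + sqrt(1025 - 3) = 38234 + sqrt(1022)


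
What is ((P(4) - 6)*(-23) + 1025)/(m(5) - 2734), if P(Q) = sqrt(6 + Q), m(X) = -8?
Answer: -1163/2742 + 23*sqrt(10)/2742 ≈ -0.39762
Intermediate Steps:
((P(4) - 6)*(-23) + 1025)/(m(5) - 2734) = ((sqrt(6 + 4) - 6)*(-23) + 1025)/(-8 - 2734) = ((sqrt(10) - 6)*(-23) + 1025)/(-2742) = ((-6 + sqrt(10))*(-23) + 1025)*(-1/2742) = ((138 - 23*sqrt(10)) + 1025)*(-1/2742) = (1163 - 23*sqrt(10))*(-1/2742) = -1163/2742 + 23*sqrt(10)/2742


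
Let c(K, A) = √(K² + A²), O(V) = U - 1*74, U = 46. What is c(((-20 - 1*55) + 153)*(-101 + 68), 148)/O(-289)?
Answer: -√1661845/14 ≈ -92.080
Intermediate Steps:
O(V) = -28 (O(V) = 46 - 1*74 = 46 - 74 = -28)
c(K, A) = √(A² + K²)
c(((-20 - 1*55) + 153)*(-101 + 68), 148)/O(-289) = √(148² + (((-20 - 1*55) + 153)*(-101 + 68))²)/(-28) = √(21904 + (((-20 - 55) + 153)*(-33))²)*(-1/28) = √(21904 + ((-75 + 153)*(-33))²)*(-1/28) = √(21904 + (78*(-33))²)*(-1/28) = √(21904 + (-2574)²)*(-1/28) = √(21904 + 6625476)*(-1/28) = √6647380*(-1/28) = (2*√1661845)*(-1/28) = -√1661845/14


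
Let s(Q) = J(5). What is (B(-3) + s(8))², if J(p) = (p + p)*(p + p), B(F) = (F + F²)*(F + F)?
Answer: 4096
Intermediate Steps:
B(F) = 2*F*(F + F²) (B(F) = (F + F²)*(2*F) = 2*F*(F + F²))
J(p) = 4*p² (J(p) = (2*p)*(2*p) = 4*p²)
s(Q) = 100 (s(Q) = 4*5² = 4*25 = 100)
(B(-3) + s(8))² = (2*(-3)²*(1 - 3) + 100)² = (2*9*(-2) + 100)² = (-36 + 100)² = 64² = 4096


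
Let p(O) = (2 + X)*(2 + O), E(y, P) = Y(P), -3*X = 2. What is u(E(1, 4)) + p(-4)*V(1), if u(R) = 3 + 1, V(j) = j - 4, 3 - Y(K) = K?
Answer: 12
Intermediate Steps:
X = -⅔ (X = -⅓*2 = -⅔ ≈ -0.66667)
Y(K) = 3 - K
V(j) = -4 + j
E(y, P) = 3 - P
u(R) = 4
p(O) = 8/3 + 4*O/3 (p(O) = (2 - ⅔)*(2 + O) = 4*(2 + O)/3 = 8/3 + 4*O/3)
u(E(1, 4)) + p(-4)*V(1) = 4 + (8/3 + (4/3)*(-4))*(-4 + 1) = 4 + (8/3 - 16/3)*(-3) = 4 - 8/3*(-3) = 4 + 8 = 12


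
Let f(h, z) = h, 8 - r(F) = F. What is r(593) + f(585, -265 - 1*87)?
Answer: 0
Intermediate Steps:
r(F) = 8 - F
r(593) + f(585, -265 - 1*87) = (8 - 1*593) + 585 = (8 - 593) + 585 = -585 + 585 = 0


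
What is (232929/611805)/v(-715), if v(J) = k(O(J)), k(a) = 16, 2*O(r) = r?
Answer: 77643/3262960 ≈ 0.023795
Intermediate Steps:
O(r) = r/2
v(J) = 16
(232929/611805)/v(-715) = (232929/611805)/16 = (232929*(1/611805))*(1/16) = (77643/203935)*(1/16) = 77643/3262960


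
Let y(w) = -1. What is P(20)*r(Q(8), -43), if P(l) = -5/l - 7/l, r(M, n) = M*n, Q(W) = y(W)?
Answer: -129/5 ≈ -25.800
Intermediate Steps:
Q(W) = -1
P(l) = -12/l
P(20)*r(Q(8), -43) = (-12/20)*(-1*(-43)) = -12*1/20*43 = -⅗*43 = -129/5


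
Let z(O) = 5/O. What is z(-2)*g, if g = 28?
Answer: -70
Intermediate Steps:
z(-2)*g = (5/(-2))*28 = (5*(-½))*28 = -5/2*28 = -70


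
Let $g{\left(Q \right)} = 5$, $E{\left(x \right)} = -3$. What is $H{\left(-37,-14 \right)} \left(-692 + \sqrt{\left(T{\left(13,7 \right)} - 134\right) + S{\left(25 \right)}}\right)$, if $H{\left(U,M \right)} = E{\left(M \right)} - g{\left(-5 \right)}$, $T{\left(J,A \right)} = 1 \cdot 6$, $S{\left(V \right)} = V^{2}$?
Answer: $5536 - 8 \sqrt{497} \approx 5357.6$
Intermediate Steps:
$T{\left(J,A \right)} = 6$
$H{\left(U,M \right)} = -8$ ($H{\left(U,M \right)} = -3 - 5 = -8$)
$H{\left(-37,-14 \right)} \left(-692 + \sqrt{\left(T{\left(13,7 \right)} - 134\right) + S{\left(25 \right)}}\right) = - 8 \left(-692 + \sqrt{\left(6 - 134\right) + 25^{2}}\right) = - 8 \left(-692 + \sqrt{\left(6 - 134\right) + 625}\right) = - 8 \left(-692 + \sqrt{-128 + 625}\right) = - 8 \left(-692 + \sqrt{497}\right) = 5536 - 8 \sqrt{497}$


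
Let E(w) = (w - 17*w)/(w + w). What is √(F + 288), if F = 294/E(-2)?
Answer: √1005/2 ≈ 15.851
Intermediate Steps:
E(w) = -8 (E(w) = (-16*w)/((2*w)) = (-16*w)*(1/(2*w)) = -8)
F = -147/4 (F = 294/(-8) = 294*(-⅛) = -147/4 ≈ -36.750)
√(F + 288) = √(-147/4 + 288) = √(1005/4) = √1005/2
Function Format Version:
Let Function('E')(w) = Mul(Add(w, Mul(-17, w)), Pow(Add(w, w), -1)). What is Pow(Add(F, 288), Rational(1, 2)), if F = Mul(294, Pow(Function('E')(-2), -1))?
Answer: Mul(Rational(1, 2), Pow(1005, Rational(1, 2))) ≈ 15.851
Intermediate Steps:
Function('E')(w) = -8 (Function('E')(w) = Mul(Mul(-16, w), Pow(Mul(2, w), -1)) = Mul(Mul(-16, w), Mul(Rational(1, 2), Pow(w, -1))) = -8)
F = Rational(-147, 4) (F = Mul(294, Pow(-8, -1)) = Mul(294, Rational(-1, 8)) = Rational(-147, 4) ≈ -36.750)
Pow(Add(F, 288), Rational(1, 2)) = Pow(Add(Rational(-147, 4), 288), Rational(1, 2)) = Pow(Rational(1005, 4), Rational(1, 2)) = Mul(Rational(1, 2), Pow(1005, Rational(1, 2)))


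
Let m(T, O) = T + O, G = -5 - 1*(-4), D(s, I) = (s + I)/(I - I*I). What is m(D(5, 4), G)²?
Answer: 49/16 ≈ 3.0625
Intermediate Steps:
D(s, I) = (I + s)/(I - I²)
G = -1 (G = -5 + 4 = -1)
m(T, O) = O + T
m(D(5, 4), G)² = (-1 + (-1*4 - 1*5)/(4*(-1 + 4)))² = (-1 + (¼)*(-4 - 5)/3)² = (-1 + (¼)*(⅓)*(-9))² = (-1 - ¾)² = (-7/4)² = 49/16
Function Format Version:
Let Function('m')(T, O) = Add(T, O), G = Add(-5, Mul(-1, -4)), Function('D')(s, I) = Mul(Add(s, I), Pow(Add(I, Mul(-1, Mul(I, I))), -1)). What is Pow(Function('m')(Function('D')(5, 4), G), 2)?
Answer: Rational(49, 16) ≈ 3.0625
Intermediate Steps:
Function('D')(s, I) = Mul(Pow(Add(I, Mul(-1, Pow(I, 2))), -1), Add(I, s)) (Function('D')(s, I) = Mul(Add(I, s), Pow(Add(I, Mul(-1, Pow(I, 2))), -1)) = Mul(Pow(Add(I, Mul(-1, Pow(I, 2))), -1), Add(I, s)))
G = -1 (G = Add(-5, 4) = -1)
Function('m')(T, O) = Add(O, T)
Pow(Function('m')(Function('D')(5, 4), G), 2) = Pow(Add(-1, Mul(Pow(4, -1), Pow(Add(-1, 4), -1), Add(Mul(-1, 4), Mul(-1, 5)))), 2) = Pow(Add(-1, Mul(Rational(1, 4), Pow(3, -1), Add(-4, -5))), 2) = Pow(Add(-1, Mul(Rational(1, 4), Rational(1, 3), -9)), 2) = Pow(Add(-1, Rational(-3, 4)), 2) = Pow(Rational(-7, 4), 2) = Rational(49, 16)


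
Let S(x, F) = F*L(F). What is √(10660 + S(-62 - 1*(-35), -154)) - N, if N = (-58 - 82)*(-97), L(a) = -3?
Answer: -13580 + √11122 ≈ -13475.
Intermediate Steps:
S(x, F) = -3*F (S(x, F) = F*(-3) = -3*F)
N = 13580 (N = -140*(-97) = 13580)
√(10660 + S(-62 - 1*(-35), -154)) - N = √(10660 - 3*(-154)) - 1*13580 = √(10660 + 462) - 13580 = √11122 - 13580 = -13580 + √11122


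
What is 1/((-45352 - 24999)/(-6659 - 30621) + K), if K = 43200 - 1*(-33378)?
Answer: 37280/2854898191 ≈ 1.3058e-5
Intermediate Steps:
K = 76578 (K = 43200 + 33378 = 76578)
1/((-45352 - 24999)/(-6659 - 30621) + K) = 1/((-45352 - 24999)/(-6659 - 30621) + 76578) = 1/(-70351/(-37280) + 76578) = 1/(-70351*(-1/37280) + 76578) = 1/(70351/37280 + 76578) = 1/(2854898191/37280) = 37280/2854898191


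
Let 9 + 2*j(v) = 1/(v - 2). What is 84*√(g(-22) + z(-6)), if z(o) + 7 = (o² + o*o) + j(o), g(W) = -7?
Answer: 63*√95 ≈ 614.05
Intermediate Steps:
j(v) = -9/2 + 1/(2*(-2 + v)) (j(v) = -9/2 + 1/(2*(v - 2)) = -9/2 + 1/(2*(-2 + v)))
z(o) = -7 + 2*o² + (19 - 9*o)/(2*(-2 + o)) (z(o) = -7 + ((o² + o*o) + (19 - 9*o)/(2*(-2 + o))) = -7 + ((o² + o²) + (19 - 9*o)/(2*(-2 + o))) = -7 + (2*o² + (19 - 9*o)/(2*(-2 + o))) = -7 + 2*o² + (19 - 9*o)/(2*(-2 + o)))
84*√(g(-22) + z(-6)) = 84*√(-7 + (47 - 23*(-6) - 8*(-6)² + 4*(-6)³)/(2*(-2 - 6))) = 84*√(-7 + (½)*(47 + 138 - 8*36 + 4*(-216))/(-8)) = 84*√(-7 + (½)*(-⅛)*(47 + 138 - 288 - 864)) = 84*√(-7 + (½)*(-⅛)*(-967)) = 84*√(-7 + 967/16) = 84*√(855/16) = 84*(3*√95/4) = 63*√95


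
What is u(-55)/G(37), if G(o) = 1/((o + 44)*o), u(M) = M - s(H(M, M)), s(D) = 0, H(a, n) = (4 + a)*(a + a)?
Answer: -164835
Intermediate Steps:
H(a, n) = 2*a*(4 + a) (H(a, n) = (4 + a)*(2*a) = 2*a*(4 + a))
u(M) = M (u(M) = M - 1*0 = M + 0 = M)
G(o) = 1/(o*(44 + o)) (G(o) = 1/((44 + o)*o) = 1/(o*(44 + o)))
u(-55)/G(37) = -55/(1/(37*(44 + 37))) = -55/((1/37)/81) = -55/((1/37)*(1/81)) = -55/1/2997 = -55*2997 = -164835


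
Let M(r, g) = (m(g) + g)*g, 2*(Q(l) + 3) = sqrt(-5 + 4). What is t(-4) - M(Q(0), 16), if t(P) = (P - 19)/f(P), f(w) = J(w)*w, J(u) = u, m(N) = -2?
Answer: -3607/16 ≈ -225.44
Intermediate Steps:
f(w) = w**2 (f(w) = w*w = w**2)
Q(l) = -3 + I/2 (Q(l) = -3 + sqrt(-5 + 4)/2 = -3 + sqrt(-1)/2 = -3 + I/2)
M(r, g) = g*(-2 + g) (M(r, g) = (-2 + g)*g = g*(-2 + g))
t(P) = (-19 + P)/P**2 (t(P) = (P - 19)/(P**2) = (-19 + P)/P**2)
t(-4) - M(Q(0), 16) = (-19 - 4)/(-4)**2 - 16*(-2 + 16) = (1/16)*(-23) - 16*14 = -23/16 - 1*224 = -23/16 - 224 = -3607/16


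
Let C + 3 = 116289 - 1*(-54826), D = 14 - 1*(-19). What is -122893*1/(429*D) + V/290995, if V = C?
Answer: -33338815951/4119616215 ≈ -8.0927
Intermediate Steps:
D = 33 (D = 14 + 19 = 33)
C = 171112 (C = -3 + (116289 - 1*(-54826)) = -3 + (116289 + 54826) = -3 + 171115 = 171112)
V = 171112
-122893*1/(429*D) + V/290995 = -122893/((39*11)*33) + 171112/290995 = -122893/(429*33) + 171112*(1/290995) = -122893/14157 + 171112/290995 = -33338815951/4119616215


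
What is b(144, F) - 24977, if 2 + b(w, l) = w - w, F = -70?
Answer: -24979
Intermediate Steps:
b(w, l) = -2 (b(w, l) = -2 + (w - w) = -2 + 0 = -2)
b(144, F) - 24977 = -2 - 24977 = -24979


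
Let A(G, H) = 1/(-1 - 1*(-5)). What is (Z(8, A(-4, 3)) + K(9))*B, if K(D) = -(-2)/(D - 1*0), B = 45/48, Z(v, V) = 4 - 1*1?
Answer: 145/48 ≈ 3.0208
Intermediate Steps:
A(G, H) = ¼ (A(G, H) = 1/(-1 + 5) = 1/4 = ¼)
Z(v, V) = 3 (Z(v, V) = 4 - 1 = 3)
B = 15/16 (B = 45*(1/48) = 15/16 ≈ 0.93750)
K(D) = 2/D (K(D) = -(-2)/(D + 0) = -(-2)/D = 2/D)
(Z(8, A(-4, 3)) + K(9))*B = (3 + 2/9)*(15/16) = (29/9)*(15/16) = 145/48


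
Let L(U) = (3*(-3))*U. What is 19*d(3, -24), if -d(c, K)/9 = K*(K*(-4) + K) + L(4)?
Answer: 301644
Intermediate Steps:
L(U) = -9*U
d(c, K) = 324 + 27*K² (d(c, K) = -9*(K*(K*(-4) + K) - 9*4) = -9*(K*(-4*K + K) - 36) = -9*(K*(-3*K) - 36) = -9*(-3*K² - 36) = -9*(-36 - 3*K²) = 324 + 27*K²)
19*d(3, -24) = 19*(324 + 27*(-24)²) = 19*(324 + 27*576) = 19*(324 + 15552) = 19*15876 = 301644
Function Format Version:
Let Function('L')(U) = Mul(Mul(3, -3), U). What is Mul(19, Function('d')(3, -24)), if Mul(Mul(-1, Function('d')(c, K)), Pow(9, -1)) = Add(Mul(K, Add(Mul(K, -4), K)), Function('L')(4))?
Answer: 301644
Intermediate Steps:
Function('L')(U) = Mul(-9, U)
Function('d')(c, K) = Add(324, Mul(27, Pow(K, 2))) (Function('d')(c, K) = Mul(-9, Add(Mul(K, Add(Mul(K, -4), K)), Mul(-9, 4))) = Mul(-9, Add(Mul(K, Add(Mul(-4, K), K)), -36)) = Mul(-9, Add(Mul(K, Mul(-3, K)), -36)) = Mul(-9, Add(Mul(-3, Pow(K, 2)), -36)) = Mul(-9, Add(-36, Mul(-3, Pow(K, 2)))) = Add(324, Mul(27, Pow(K, 2))))
Mul(19, Function('d')(3, -24)) = Mul(19, Add(324, Mul(27, Pow(-24, 2)))) = Mul(19, Add(324, Mul(27, 576))) = Mul(19, Add(324, 15552)) = Mul(19, 15876) = 301644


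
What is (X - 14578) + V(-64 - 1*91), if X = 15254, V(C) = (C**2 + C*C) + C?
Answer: 48571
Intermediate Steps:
V(C) = C + 2*C**2 (V(C) = (C**2 + C**2) + C = 2*C**2 + C = C + 2*C**2)
(X - 14578) + V(-64 - 1*91) = (15254 - 14578) + (-64 - 1*91)*(1 + 2*(-64 - 1*91)) = 676 + (-64 - 91)*(1 + 2*(-64 - 91)) = 676 - 155*(1 + 2*(-155)) = 676 - 155*(1 - 310) = 676 - 155*(-309) = 676 + 47895 = 48571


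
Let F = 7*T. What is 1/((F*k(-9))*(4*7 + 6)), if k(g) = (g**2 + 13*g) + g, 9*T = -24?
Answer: 1/28560 ≈ 3.5014e-5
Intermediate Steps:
T = -8/3 (T = (1/9)*(-24) = -8/3 ≈ -2.6667)
F = -56/3 (F = 7*(-8/3) = -56/3 ≈ -18.667)
k(g) = g**2 + 14*g
1/((F*k(-9))*(4*7 + 6)) = 1/((-(-168)*(14 - 9))*(4*7 + 6)) = 1/((-(-168)*5)*(28 + 6)) = 1/(-56/3*(-45)*34) = 1/(840*34) = 1/28560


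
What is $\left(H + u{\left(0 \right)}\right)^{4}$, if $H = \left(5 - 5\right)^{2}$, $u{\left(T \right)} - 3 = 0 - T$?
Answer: $81$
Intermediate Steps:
$u{\left(T \right)} = 3 - T$ ($u{\left(T \right)} = 3 + \left(0 - T\right) = 3 - T$)
$H = 0$ ($H = 0^{2} = 0$)
$\left(H + u{\left(0 \right)}\right)^{4} = \left(0 + \left(3 - 0\right)\right)^{4} = \left(0 + \left(3 + 0\right)\right)^{4} = \left(0 + 3\right)^{4} = 3^{4} = 81$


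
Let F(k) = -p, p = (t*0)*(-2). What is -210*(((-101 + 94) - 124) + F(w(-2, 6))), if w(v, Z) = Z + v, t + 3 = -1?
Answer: 27510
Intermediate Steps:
t = -4 (t = -3 - 1 = -4)
p = 0 (p = -4*0*(-2) = 0*(-2) = 0)
F(k) = 0 (F(k) = -1*0 = 0)
-210*(((-101 + 94) - 124) + F(w(-2, 6))) = -210*(((-101 + 94) - 124) + 0) = -210*((-7 - 124) + 0) = -210*(-131 + 0) = -210*(-131) = 27510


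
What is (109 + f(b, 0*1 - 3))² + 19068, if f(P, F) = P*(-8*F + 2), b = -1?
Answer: 25957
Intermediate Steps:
f(P, F) = P*(2 - 8*F)
(109 + f(b, 0*1 - 3))² + 19068 = (109 + 2*(-1)*(1 - 4*(0*1 - 3)))² + 19068 = (109 + 2*(-1)*(1 - 4*(0 - 3)))² + 19068 = (109 + 2*(-1)*(1 - 4*(-3)))² + 19068 = (109 + 2*(-1)*(1 + 12))² + 19068 = (109 + 2*(-1)*13)² + 19068 = (109 - 26)² + 19068 = 83² + 19068 = 6889 + 19068 = 25957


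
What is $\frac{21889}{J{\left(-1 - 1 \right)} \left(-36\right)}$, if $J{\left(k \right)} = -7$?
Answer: $\frac{3127}{36} \approx 86.861$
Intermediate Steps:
$\frac{21889}{J{\left(-1 - 1 \right)} \left(-36\right)} = \frac{21889}{\left(-7\right) \left(-36\right)} = \frac{21889}{252} = 21889 \cdot \frac{1}{252} = \frac{3127}{36}$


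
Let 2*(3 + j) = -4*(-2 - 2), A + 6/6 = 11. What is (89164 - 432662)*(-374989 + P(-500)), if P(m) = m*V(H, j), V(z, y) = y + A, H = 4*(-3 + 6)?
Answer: 131384206522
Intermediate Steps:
A = 10 (A = -1 + 11 = 10)
j = 5 (j = -3 + (-4*(-2 - 2))/2 = -3 + (-4*(-4))/2 = -3 + (½)*16 = -3 + 8 = 5)
H = 12 (H = 4*3 = 12)
V(z, y) = 10 + y (V(z, y) = y + 10 = 10 + y)
P(m) = 15*m (P(m) = m*(10 + 5) = m*15 = 15*m)
(89164 - 432662)*(-374989 + P(-500)) = (89164 - 432662)*(-374989 + 15*(-500)) = -343498*(-374989 - 7500) = -343498*(-382489) = 131384206522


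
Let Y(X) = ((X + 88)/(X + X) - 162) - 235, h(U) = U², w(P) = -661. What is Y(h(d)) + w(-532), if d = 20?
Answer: -105739/100 ≈ -1057.4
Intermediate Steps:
Y(X) = -397 + (88 + X)/(2*X) (Y(X) = ((88 + X)/((2*X)) - 162) - 235 = ((88 + X)*(1/(2*X)) - 162) - 235 = ((88 + X)/(2*X) - 162) - 235 = (-162 + (88 + X)/(2*X)) - 235 = -397 + (88 + X)/(2*X))
Y(h(d)) + w(-532) = (-793/2 + 44/(20²)) - 661 = (-793/2 + 44/400) - 661 = (-793/2 + 44*(1/400)) - 661 = (-793/2 + 11/100) - 661 = -39639/100 - 661 = -105739/100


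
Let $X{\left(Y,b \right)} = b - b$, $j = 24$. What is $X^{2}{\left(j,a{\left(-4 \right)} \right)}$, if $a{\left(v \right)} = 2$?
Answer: $0$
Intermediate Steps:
$X{\left(Y,b \right)} = 0$
$X^{2}{\left(j,a{\left(-4 \right)} \right)} = 0^{2} = 0$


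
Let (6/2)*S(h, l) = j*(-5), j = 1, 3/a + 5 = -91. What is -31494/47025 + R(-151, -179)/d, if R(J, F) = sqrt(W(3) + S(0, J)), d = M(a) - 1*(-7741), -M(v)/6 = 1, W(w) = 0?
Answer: -10498/15675 + I*sqrt(15)/23205 ≈ -0.66973 + 0.0001669*I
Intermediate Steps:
a = -1/32 (a = 3/(-5 - 91) = 3/(-96) = 3*(-1/96) = -1/32 ≈ -0.031250)
S(h, l) = -5/3 (S(h, l) = (1*(-5))/3 = (1/3)*(-5) = -5/3)
M(v) = -6 (M(v) = -6*1 = -6)
d = 7735 (d = -6 - 1*(-7741) = -6 + 7741 = 7735)
R(J, F) = I*sqrt(15)/3 (R(J, F) = sqrt(0 - 5/3) = sqrt(-5/3) = I*sqrt(15)/3)
-31494/47025 + R(-151, -179)/d = -31494/47025 + (I*sqrt(15)/3)/7735 = -31494*1/47025 + (I*sqrt(15)/3)*(1/7735) = -10498/15675 + I*sqrt(15)/23205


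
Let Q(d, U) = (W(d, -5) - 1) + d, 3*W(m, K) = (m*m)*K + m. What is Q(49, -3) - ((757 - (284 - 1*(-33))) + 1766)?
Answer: -18430/3 ≈ -6143.3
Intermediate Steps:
W(m, K) = m/3 + K*m²/3 (W(m, K) = ((m*m)*K + m)/3 = (m²*K + m)/3 = (K*m² + m)/3 = (m + K*m²)/3 = m/3 + K*m²/3)
Q(d, U) = -1 + d + d*(1 - 5*d)/3 (Q(d, U) = (d*(1 - 5*d)/3 - 1) + d = (-1 + d*(1 - 5*d)/3) + d = -1 + d + d*(1 - 5*d)/3)
Q(49, -3) - ((757 - (284 - 1*(-33))) + 1766) = (-1 - 5/3*49² + (4/3)*49) - ((757 - (284 - 1*(-33))) + 1766) = (-1 - 5/3*2401 + 196/3) - ((757 - (284 + 33)) + 1766) = (-1 - 12005/3 + 196/3) - ((757 - 1*317) + 1766) = -11812/3 - ((757 - 317) + 1766) = -11812/3 - (440 + 1766) = -11812/3 - 1*2206 = -11812/3 - 2206 = -18430/3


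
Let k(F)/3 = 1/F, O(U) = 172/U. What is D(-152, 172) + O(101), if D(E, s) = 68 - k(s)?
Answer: 1210577/17372 ≈ 69.686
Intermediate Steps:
k(F) = 3/F
D(E, s) = 68 - 3/s
D(-152, 172) + O(101) = (68 - 3/172) + 172/101 = 11693/172 + 172/101 = 1210577/17372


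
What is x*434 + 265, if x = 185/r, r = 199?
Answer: 133025/199 ≈ 668.47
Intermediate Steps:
x = 185/199 ≈ 0.92965
x*434 + 265 = (185/199)*434 + 265 = 80290/199 + 265 = 133025/199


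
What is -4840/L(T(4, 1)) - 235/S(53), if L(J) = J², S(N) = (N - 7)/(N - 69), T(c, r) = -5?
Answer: -12864/115 ≈ -111.86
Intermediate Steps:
S(N) = (-7 + N)/(-69 + N)
-4840/L(T(4, 1)) - 235/S(53) = -4840/((-5)²) - 235*(-69 + 53)/(-7 + 53) = -4840/25 - 235/(46/(-16)) = -4840*1/25 - 235/((-1/16*46)) = -968/5 - 235/(-23/8) = -968/5 - 235*(-8/23) = -968/5 + 1880/23 = -12864/115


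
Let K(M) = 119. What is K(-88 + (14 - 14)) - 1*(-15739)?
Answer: 15858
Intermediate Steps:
K(-88 + (14 - 14)) - 1*(-15739) = 119 - 1*(-15739) = 119 + 15739 = 15858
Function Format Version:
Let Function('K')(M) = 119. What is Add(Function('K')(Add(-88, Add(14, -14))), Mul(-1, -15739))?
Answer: 15858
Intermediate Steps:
Add(Function('K')(Add(-88, Add(14, -14))), Mul(-1, -15739)) = Add(119, Mul(-1, -15739)) = Add(119, 15739) = 15858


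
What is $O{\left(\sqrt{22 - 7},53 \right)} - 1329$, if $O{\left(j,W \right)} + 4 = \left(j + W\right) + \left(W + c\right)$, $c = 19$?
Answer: $-1208 + \sqrt{15} \approx -1204.1$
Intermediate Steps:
$O{\left(j,W \right)} = 15 + j + 2 W$ ($O{\left(j,W \right)} = -4 + \left(\left(j + W\right) + \left(W + 19\right)\right) = -4 + \left(\left(W + j\right) + \left(19 + W\right)\right) = -4 + \left(19 + j + 2 W\right) = 15 + j + 2 W$)
$O{\left(\sqrt{22 - 7},53 \right)} - 1329 = \left(15 + \sqrt{22 - 7} + 2 \cdot 53\right) - 1329 = \left(15 + \sqrt{15} + 106\right) - 1329 = \left(121 + \sqrt{15}\right) - 1329 = -1208 + \sqrt{15}$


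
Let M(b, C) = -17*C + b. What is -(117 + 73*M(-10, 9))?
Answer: 11782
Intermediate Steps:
M(b, C) = b - 17*C
-(117 + 73*M(-10, 9)) = -(117 + 73*(-10 - 17*9)) = -(117 + 73*(-10 - 153)) = -(117 + 73*(-163)) = -(117 - 11899) = -1*(-11782) = 11782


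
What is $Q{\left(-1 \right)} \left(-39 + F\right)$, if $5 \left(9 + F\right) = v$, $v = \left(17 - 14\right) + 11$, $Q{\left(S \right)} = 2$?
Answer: $- \frac{452}{5} \approx -90.4$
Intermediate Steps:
$v = 14$ ($v = 3 + 11 = 14$)
$F = - \frac{31}{5}$ ($F = -9 + \frac{1}{5} \cdot 14 = -9 + \frac{14}{5} = - \frac{31}{5} \approx -6.2$)
$Q{\left(-1 \right)} \left(-39 + F\right) = 2 \left(-39 - \frac{31}{5}\right) = 2 \left(- \frac{226}{5}\right) = - \frac{452}{5}$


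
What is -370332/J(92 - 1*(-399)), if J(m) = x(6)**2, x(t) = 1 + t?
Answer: -370332/49 ≈ -7557.8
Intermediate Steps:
J(m) = 49 (J(m) = (1 + 6)**2 = 7**2 = 49)
-370332/J(92 - 1*(-399)) = -370332/49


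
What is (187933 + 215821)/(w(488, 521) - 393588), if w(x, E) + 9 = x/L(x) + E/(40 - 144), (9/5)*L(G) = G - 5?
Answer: -33802284880/32952207989 ≈ -1.0258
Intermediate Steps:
L(G) = -25/9 + 5*G/9 (L(G) = 5*(G - 5)/9 = 5*(-5 + G)/9 = -25/9 + 5*G/9)
w(x, E) = -9 - E/104 + x/(-25/9 + 5*x/9) (w(x, E) = -9 + (x/(-25/9 + 5*x/9) + E/(40 - 144)) = -9 + (x/(-25/9 + 5*x/9) + E/(-104)) = -9 + (x/(-25/9 + 5*x/9) + E*(-1/104)) = -9 + (x/(-25/9 + 5*x/9) - E/104) = -9 + (-E/104 + x/(-25/9 + 5*x/9)) = -9 - E/104 + x/(-25/9 + 5*x/9))
(187933 + 215821)/(w(488, 521) - 393588) = (187933 + 215821)/((936*488 - 5*(-5 + 488)*(936 + 521))/(520*(-5 + 488)) - 393588) = 403754/((1/520)*(456768 - 5*483*1457)/483 - 393588) = 403754/((1/520)*(1/483)*(456768 - 3518655) - 393588) = 403754/((1/520)*(1/483)*(-3061887) - 393588) = 403754/(-1020629/83720 - 393588) = 403754/(-32952207989/83720) = 403754*(-83720/32952207989) = -33802284880/32952207989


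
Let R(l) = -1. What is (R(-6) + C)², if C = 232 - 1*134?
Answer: 9409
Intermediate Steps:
C = 98 (C = 232 - 134 = 98)
(R(-6) + C)² = (-1 + 98)² = 97² = 9409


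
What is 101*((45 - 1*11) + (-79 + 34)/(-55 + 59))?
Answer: 9191/4 ≈ 2297.8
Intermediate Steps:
101*((45 - 1*11) + (-79 + 34)/(-55 + 59)) = 101*((45 - 11) - 45/4) = 101*(34 - 45*¼) = 101*(34 - 45/4) = 101*(91/4) = 9191/4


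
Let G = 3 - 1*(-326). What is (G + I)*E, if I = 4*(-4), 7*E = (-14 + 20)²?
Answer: 11268/7 ≈ 1609.7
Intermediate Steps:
G = 329 (G = 3 + 326 = 329)
E = 36/7 (E = (-14 + 20)²/7 = (⅐)*6² = (⅐)*36 = 36/7 ≈ 5.1429)
I = -16
(G + I)*E = (329 - 16)*(36/7) = 313*(36/7) = 11268/7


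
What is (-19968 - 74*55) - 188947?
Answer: -212985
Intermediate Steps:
(-19968 - 74*55) - 188947 = (-19968 - 4070) - 188947 = -24038 - 188947 = -212985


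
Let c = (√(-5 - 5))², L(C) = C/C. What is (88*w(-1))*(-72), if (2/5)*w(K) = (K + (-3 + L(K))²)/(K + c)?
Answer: 4320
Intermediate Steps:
L(C) = 1
c = -10 (c = (√(-10))² = (I*√10)² = -10)
w(K) = 5*(4 + K)/(2*(-10 + K)) (w(K) = 5*((K + (-3 + 1)²)/(K - 10))/2 = 5*((K + (-2)²)/(-10 + K))/2 = 5*((K + 4)/(-10 + K))/2 = 5*((4 + K)/(-10 + K))/2 = 5*(4 + K)/(2*(-10 + K)))
(88*w(-1))*(-72) = (88*(5*(4 - 1)/(2*(-10 - 1))))*(-72) = (88*((5/2)*3/(-11)))*(-72) = (88*((5/2)*(-1/11)*3))*(-72) = (88*(-15/22))*(-72) = -60*(-72) = 4320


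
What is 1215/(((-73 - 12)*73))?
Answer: -243/1241 ≈ -0.19581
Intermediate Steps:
1215/(((-73 - 12)*73)) = 1215/((-85*73)) = 1215/(-6205) = 1215*(-1/6205) = -243/1241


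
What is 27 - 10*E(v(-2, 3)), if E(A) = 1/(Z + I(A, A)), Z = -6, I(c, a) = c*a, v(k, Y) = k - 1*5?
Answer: 1151/43 ≈ 26.767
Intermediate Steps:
v(k, Y) = -5 + k (v(k, Y) = k - 5 = -5 + k)
I(c, a) = a*c
E(A) = 1/(-6 + A²) (E(A) = 1/(-6 + A*A) = 1/(-6 + A²))
27 - 10*E(v(-2, 3)) = 27 - 10/(-6 + (-5 - 2)²) = 27 - 10/(-6 + (-7)²) = 27 - 10/(-6 + 49) = 27 - 10/43 = 1151/43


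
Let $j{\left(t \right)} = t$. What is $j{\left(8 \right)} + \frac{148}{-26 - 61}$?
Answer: $\frac{548}{87} \approx 6.2989$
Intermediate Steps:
$j{\left(8 \right)} + \frac{148}{-26 - 61} = 8 + \frac{148}{-26 - 61} = 8 + \frac{148}{-87} = 8 + 148 \left(- \frac{1}{87}\right) = 8 - \frac{148}{87} = \frac{548}{87}$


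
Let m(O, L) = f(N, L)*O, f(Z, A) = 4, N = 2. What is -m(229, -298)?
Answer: -916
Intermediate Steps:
m(O, L) = 4*O
-m(229, -298) = -4*229 = -1*916 = -916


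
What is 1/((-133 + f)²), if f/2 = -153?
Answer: 1/192721 ≈ 5.1888e-6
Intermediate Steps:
f = -306 (f = 2*(-153) = -306)
1/((-133 + f)²) = 1/((-133 - 306)²) = 1/((-439)²) = 1/192721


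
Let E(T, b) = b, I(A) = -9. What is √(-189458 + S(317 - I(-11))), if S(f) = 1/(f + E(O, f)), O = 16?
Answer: I*√20134838245/326 ≈ 435.27*I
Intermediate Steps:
S(f) = 1/(2*f) (S(f) = 1/(f + f) = 1/(2*f))
√(-189458 + S(317 - I(-11))) = √(-189458 + 1/(2*(317 - 1*(-9)))) = √(-189458 + 1/(2*(317 + 9))) = √(-189458 + (½)/326) = √(-189458 + (½)*(1/326)) = √(-189458 + 1/652) = √(-123526615/652) = I*√20134838245/326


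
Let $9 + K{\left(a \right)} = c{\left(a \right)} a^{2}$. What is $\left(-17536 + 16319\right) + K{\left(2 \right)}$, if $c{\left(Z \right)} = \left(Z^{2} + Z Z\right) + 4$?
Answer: $-1178$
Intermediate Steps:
$c{\left(Z \right)} = 4 + 2 Z^{2}$ ($c{\left(Z \right)} = \left(Z^{2} + Z^{2}\right) + 4 = 2 Z^{2} + 4 = 4 + 2 Z^{2}$)
$K{\left(a \right)} = -9 + a^{2} \left(4 + 2 a^{2}\right)$ ($K{\left(a \right)} = -9 + \left(4 + 2 a^{2}\right) a^{2} = -9 + a^{2} \left(4 + 2 a^{2}\right)$)
$\left(-17536 + 16319\right) + K{\left(2 \right)} = \left(-17536 + 16319\right) - \left(9 - 2 \cdot 2^{2} \left(2 + 2^{2}\right)\right) = -1217 - \left(9 - 8 \left(2 + 4\right)\right) = -1217 - \left(9 - 48\right) = -1217 + \left(-9 + 48\right) = -1217 + 39 = -1178$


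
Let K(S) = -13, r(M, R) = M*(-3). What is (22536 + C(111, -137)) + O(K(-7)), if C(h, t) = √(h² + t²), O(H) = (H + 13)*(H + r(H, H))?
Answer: 22536 + √31090 ≈ 22712.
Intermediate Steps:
r(M, R) = -3*M
O(H) = -2*H*(13 + H) (O(H) = (H + 13)*(H - 3*H) = (13 + H)*(-2*H) = -2*H*(13 + H))
(22536 + C(111, -137)) + O(K(-7)) = (22536 + √(111² + (-137)²)) + 2*(-13)*(-13 - 1*(-13)) = (22536 + √(12321 + 18769)) + 2*(-13)*(-13 + 13) = (22536 + √31090) + 2*(-13)*0 = (22536 + √31090) + 0 = 22536 + √31090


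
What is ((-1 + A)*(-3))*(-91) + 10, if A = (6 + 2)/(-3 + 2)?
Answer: -2447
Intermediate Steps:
A = -8 (A = 8/(-1) = 8*(-1) = -8)
((-1 + A)*(-3))*(-91) + 10 = ((-1 - 8)*(-3))*(-91) + 10 = -9*(-3)*(-91) + 10 = 27*(-91) + 10 = -2457 + 10 = -2447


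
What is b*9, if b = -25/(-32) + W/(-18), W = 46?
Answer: -511/32 ≈ -15.969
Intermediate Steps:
b = -511/288 (b = -25/(-32) + 46/(-18) = -25*(-1/32) + 46*(-1/18) = 25/32 - 23/9 = -511/288 ≈ -1.7743)
b*9 = -511/288*9 = -511/32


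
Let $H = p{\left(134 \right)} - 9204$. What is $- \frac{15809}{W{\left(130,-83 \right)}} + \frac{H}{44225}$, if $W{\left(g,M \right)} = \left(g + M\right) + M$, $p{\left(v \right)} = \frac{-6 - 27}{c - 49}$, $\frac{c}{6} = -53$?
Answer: $\frac{51293511623}{116860140} \approx 438.93$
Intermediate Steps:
$c = -318$ ($c = 6 \left(-53\right) = -318$)
$p{\left(v \right)} = \frac{33}{367}$ ($p{\left(v \right)} = \frac{-6 - 27}{-318 - 49} = - \frac{33}{-367} = \left(-33\right) \left(- \frac{1}{367}\right) = \frac{33}{367}$)
$W{\left(g,M \right)} = g + 2 M$ ($W{\left(g,M \right)} = \left(M + g\right) + M = g + 2 M$)
$H = - \frac{3377835}{367}$ ($H = \frac{33}{367} - 9204 = - \frac{3377835}{367} \approx -9203.9$)
$- \frac{15809}{W{\left(130,-83 \right)}} + \frac{H}{44225} = - \frac{15809}{130 + 2 \left(-83\right)} - \frac{3377835}{367 \cdot 44225} = - \frac{15809}{130 - 166} - \frac{675567}{3246115} = - \frac{15809}{-36} - \frac{675567}{3246115} = \left(-15809\right) \left(- \frac{1}{36}\right) - \frac{675567}{3246115} = \frac{15809}{36} - \frac{675567}{3246115} = \frac{51293511623}{116860140}$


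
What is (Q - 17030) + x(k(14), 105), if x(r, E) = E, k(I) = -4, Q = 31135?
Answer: 14210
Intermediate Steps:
(Q - 17030) + x(k(14), 105) = (31135 - 17030) + 105 = 14105 + 105 = 14210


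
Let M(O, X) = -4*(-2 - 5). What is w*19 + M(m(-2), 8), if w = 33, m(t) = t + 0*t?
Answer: 655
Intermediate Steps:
m(t) = t (m(t) = t + 0 = t)
M(O, X) = 28 (M(O, X) = -4*(-7) = 28)
w*19 + M(m(-2), 8) = 33*19 + 28 = 627 + 28 = 655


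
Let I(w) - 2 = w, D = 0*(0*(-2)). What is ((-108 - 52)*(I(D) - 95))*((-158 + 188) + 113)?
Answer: 2127840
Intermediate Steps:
D = 0 (D = 0*0 = 0)
I(w) = 2 + w
((-108 - 52)*(I(D) - 95))*((-158 + 188) + 113) = ((-108 - 52)*((2 + 0) - 95))*((-158 + 188) + 113) = (-160*(2 - 95))*(30 + 113) = -160*(-93)*143 = 14880*143 = 2127840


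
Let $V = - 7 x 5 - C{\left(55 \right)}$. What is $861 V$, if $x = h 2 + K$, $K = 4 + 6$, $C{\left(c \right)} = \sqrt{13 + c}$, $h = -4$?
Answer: $-60270 - 1722 \sqrt{17} \approx -67370.0$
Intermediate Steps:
$K = 10$
$x = 2$ ($x = \left(-4\right) 2 + 10 = -8 + 10 = 2$)
$V = -70 - 2 \sqrt{17}$ ($V = \left(-7\right) 2 \cdot 5 - \sqrt{13 + 55} = \left(-14\right) 5 - \sqrt{68} = -70 - 2 \sqrt{17} \approx -78.246$)
$861 V = 861 \left(-70 - 2 \sqrt{17}\right) = -60270 - 1722 \sqrt{17}$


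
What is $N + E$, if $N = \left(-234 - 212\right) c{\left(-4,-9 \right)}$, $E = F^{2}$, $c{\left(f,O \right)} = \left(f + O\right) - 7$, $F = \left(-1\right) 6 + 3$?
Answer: $8929$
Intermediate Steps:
$F = -3$ ($F = -6 + 3 = -3$)
$c{\left(f,O \right)} = -7 + O + f$ ($c{\left(f,O \right)} = \left(O + f\right) - 7 = -7 + O + f$)
$E = 9$ ($E = \left(-3\right)^{2} = 9$)
$N = 8920$ ($N = \left(-234 - 212\right) \left(-7 - 9 - 4\right) = \left(-446\right) \left(-20\right) = 8920$)
$N + E = 8920 + 9 = 8929$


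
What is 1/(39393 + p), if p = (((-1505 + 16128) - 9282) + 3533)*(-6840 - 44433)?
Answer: -1/454957209 ≈ -2.1980e-9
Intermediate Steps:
p = -454996602 (p = ((14623 - 9282) + 3533)*(-51273) = (5341 + 3533)*(-51273) = 8874*(-51273) = -454996602)
1/(39393 + p) = 1/(39393 - 454996602) = 1/(-454957209) = -1/454957209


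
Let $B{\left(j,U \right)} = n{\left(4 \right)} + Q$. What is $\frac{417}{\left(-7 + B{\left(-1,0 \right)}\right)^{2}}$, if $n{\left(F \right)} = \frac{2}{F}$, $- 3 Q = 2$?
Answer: $\frac{15012}{1849} \approx 8.119$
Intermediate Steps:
$Q = - \frac{2}{3}$ ($Q = \left(- \frac{1}{3}\right) 2 = - \frac{2}{3} \approx -0.66667$)
$B{\left(j,U \right)} = - \frac{1}{6}$ ($B{\left(j,U \right)} = \frac{2}{4} - \frac{2}{3} = 2 \cdot \frac{1}{4} - \frac{2}{3} = \frac{1}{2} - \frac{2}{3} = - \frac{1}{6}$)
$\frac{417}{\left(-7 + B{\left(-1,0 \right)}\right)^{2}} = \frac{417}{\left(-7 - \frac{1}{6}\right)^{2}} = \frac{417}{\left(- \frac{43}{6}\right)^{2}} = \frac{417}{\frac{1849}{36}} = 417 \cdot \frac{36}{1849} = \frac{15012}{1849}$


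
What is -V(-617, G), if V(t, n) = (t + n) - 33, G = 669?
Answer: -19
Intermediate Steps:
V(t, n) = -33 + n + t (V(t, n) = (n + t) - 33 = -33 + n + t)
-V(-617, G) = -(-33 + 669 - 617) = -1*19 = -19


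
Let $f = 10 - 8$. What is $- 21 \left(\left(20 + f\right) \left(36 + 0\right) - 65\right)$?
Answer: $-15267$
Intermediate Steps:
$f = 2$ ($f = 10 - 8 = 2$)
$- 21 \left(\left(20 + f\right) \left(36 + 0\right) - 65\right) = - 21 \left(\left(20 + 2\right) \left(36 + 0\right) - 65\right) = - 21 \left(22 \cdot 36 - 65\right) = - 21 \left(792 - 65\right) = \left(-21\right) 727 = -15267$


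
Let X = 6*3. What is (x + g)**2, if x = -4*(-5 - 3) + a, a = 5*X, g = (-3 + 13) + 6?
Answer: 19044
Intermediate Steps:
g = 16 (g = 10 + 6 = 16)
X = 18
a = 90 (a = 5*18 = 90)
x = 122 (x = -4*(-5 - 3) + 90 = -4*(-8) + 90 = 32 + 90 = 122)
(x + g)**2 = (122 + 16)**2 = 138**2 = 19044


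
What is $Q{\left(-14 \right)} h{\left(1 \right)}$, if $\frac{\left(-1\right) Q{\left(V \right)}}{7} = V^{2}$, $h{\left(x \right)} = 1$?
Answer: $-1372$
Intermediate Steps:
$Q{\left(V \right)} = - 7 V^{2}$
$Q{\left(-14 \right)} h{\left(1 \right)} = - 7 \left(-14\right)^{2} \cdot 1 = \left(-7\right) 196 \cdot 1 = \left(-1372\right) 1 = -1372$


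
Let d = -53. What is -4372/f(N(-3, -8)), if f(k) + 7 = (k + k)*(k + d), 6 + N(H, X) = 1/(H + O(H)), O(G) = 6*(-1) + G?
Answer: -314784/51253 ≈ -6.1418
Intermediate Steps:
O(G) = -6 + G
N(H, X) = -6 + 1/(-6 + 2*H) (N(H, X) = -6 + 1/(H + (-6 + H)) = -6 + 1/(-6 + 2*H))
f(k) = -7 + 2*k*(-53 + k) (f(k) = -7 + (k + k)*(k - 53) = -7 + (2*k)*(-53 + k) = -7 + 2*k*(-53 + k))
-4372/f(N(-3, -8)) = -4372/(-7 - 53*(37 - 12*(-3))/(-3 - 3) + 2*((37 - 12*(-3))/(2*(-3 - 3)))²) = -4372/(-7 - 53*(37 + 36)/(-6) + 2*((½)*(37 + 36)/(-6))²) = -4372/(-7 - 53*(-1)*73/6 + 2*((½)*(-⅙)*73)²) = -4372/(-7 - 106*(-73/12) + 2*(-73/12)²) = -4372/(-7 + 3869/6 + 2*(5329/144)) = -4372/(-7 + 3869/6 + 5329/72) = -4372/51253/72 = -4372*72/51253 = -314784/51253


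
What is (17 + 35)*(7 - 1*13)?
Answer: -312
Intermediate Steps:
(17 + 35)*(7 - 1*13) = 52*(7 - 13) = 52*(-6) = -312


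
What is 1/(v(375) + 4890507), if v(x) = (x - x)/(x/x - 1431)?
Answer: 1/4890507 ≈ 2.0448e-7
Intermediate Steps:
v(x) = 0 (v(x) = 0/(1 - 1431) = 0/(-1430) = 0*(-1/1430) = 0)
1/(v(375) + 4890507) = 1/(0 + 4890507) = 1/4890507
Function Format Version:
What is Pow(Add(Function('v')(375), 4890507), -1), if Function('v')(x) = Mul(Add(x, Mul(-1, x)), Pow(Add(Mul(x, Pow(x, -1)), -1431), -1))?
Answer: Rational(1, 4890507) ≈ 2.0448e-7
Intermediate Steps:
Function('v')(x) = 0 (Function('v')(x) = Mul(0, Pow(Add(1, -1431), -1)) = Mul(0, Pow(-1430, -1)) = Mul(0, Rational(-1, 1430)) = 0)
Pow(Add(Function('v')(375), 4890507), -1) = Pow(Add(0, 4890507), -1) = Pow(4890507, -1) = Rational(1, 4890507)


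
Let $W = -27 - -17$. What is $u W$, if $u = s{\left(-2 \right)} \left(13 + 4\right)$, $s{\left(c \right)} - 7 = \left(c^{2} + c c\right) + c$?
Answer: $-2210$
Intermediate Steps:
$s{\left(c \right)} = 7 + c + 2 c^{2}$ ($s{\left(c \right)} = 7 + \left(\left(c^{2} + c c\right) + c\right) = 7 + \left(\left(c^{2} + c^{2}\right) + c\right) = 7 + \left(2 c^{2} + c\right) = 7 + \left(c + 2 c^{2}\right) = 7 + c + 2 c^{2}$)
$W = -10$ ($W = -27 + 17 = -10$)
$u = 221$ ($u = \left(7 - 2 + 2 \left(-2\right)^{2}\right) \left(13 + 4\right) = \left(7 - 2 + 2 \cdot 4\right) 17 = \left(7 - 2 + 8\right) 17 = 13 \cdot 17 = 221$)
$u W = 221 \left(-10\right) = -2210$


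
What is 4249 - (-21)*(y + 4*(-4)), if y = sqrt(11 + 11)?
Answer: 3913 + 21*sqrt(22) ≈ 4011.5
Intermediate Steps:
y = sqrt(22) ≈ 4.6904
4249 - (-21)*(y + 4*(-4)) = 4249 - (-21)*(sqrt(22) + 4*(-4)) = 4249 - (-21)*(sqrt(22) - 16) = 4249 - (-21)*(-16 + sqrt(22)) = 4249 - (336 - 21*sqrt(22)) = 4249 + (-336 + 21*sqrt(22)) = 3913 + 21*sqrt(22)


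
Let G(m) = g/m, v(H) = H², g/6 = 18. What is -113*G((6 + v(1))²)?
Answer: -12204/49 ≈ -249.06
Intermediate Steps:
g = 108 (g = 6*18 = 108)
G(m) = 108/m
-113*G((6 + v(1))²) = -12204/((6 + 1²)²) = -12204/((6 + 1)²) = -12204/(7²) = -12204/49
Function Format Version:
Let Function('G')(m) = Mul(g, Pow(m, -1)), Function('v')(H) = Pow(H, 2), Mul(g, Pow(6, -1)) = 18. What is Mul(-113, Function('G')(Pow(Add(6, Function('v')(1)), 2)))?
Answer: Rational(-12204, 49) ≈ -249.06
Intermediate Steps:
g = 108 (g = Mul(6, 18) = 108)
Function('G')(m) = Mul(108, Pow(m, -1))
Mul(-113, Function('G')(Pow(Add(6, Function('v')(1)), 2))) = Mul(-113, Mul(108, Pow(Pow(Add(6, Pow(1, 2)), 2), -1))) = Mul(-113, Mul(108, Pow(Pow(Add(6, 1), 2), -1))) = Mul(-113, Mul(108, Pow(Pow(7, 2), -1))) = Mul(-113, Mul(108, Pow(49, -1))) = Mul(-113, Mul(108, Rational(1, 49))) = Mul(-113, Rational(108, 49)) = Rational(-12204, 49)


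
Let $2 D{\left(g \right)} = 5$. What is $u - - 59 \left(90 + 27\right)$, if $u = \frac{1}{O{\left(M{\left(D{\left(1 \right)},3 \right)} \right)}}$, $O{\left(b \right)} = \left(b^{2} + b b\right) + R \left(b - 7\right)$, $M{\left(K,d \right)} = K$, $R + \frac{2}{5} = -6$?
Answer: $\frac{2850949}{413} \approx 6903.0$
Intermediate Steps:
$R = - \frac{32}{5}$ ($R = - \frac{2}{5} - 6 = - \frac{32}{5} \approx -6.4$)
$D{\left(g \right)} = \frac{5}{2}$ ($D{\left(g \right)} = \frac{1}{2} \cdot 5 = \frac{5}{2}$)
$O{\left(b \right)} = \frac{224}{5} + 2 b^{2} - \frac{32 b}{5}$ ($O{\left(b \right)} = \left(b^{2} + b b\right) - \frac{32 \left(b - 7\right)}{5} = \left(b^{2} + b^{2}\right) - \frac{32 \left(-7 + b\right)}{5} = 2 b^{2} - \left(- \frac{224}{5} + \frac{32 b}{5}\right) = \frac{224}{5} + 2 b^{2} - \frac{32 b}{5}$)
$u = \frac{10}{413}$ ($u = \frac{1}{\frac{224}{5} + 2 \left(\frac{5}{2}\right)^{2} - 16} = \frac{1}{\frac{224}{5} + 2 \cdot \frac{25}{4} - 16} = \frac{1}{\frac{224}{5} + \frac{25}{2} - 16} = \frac{1}{\frac{413}{10}} = \frac{10}{413} \approx 0.024213$)
$u - - 59 \left(90 + 27\right) = \frac{10}{413} - - 59 \left(90 + 27\right) = \frac{10}{413} - \left(-59\right) 117 = \frac{10}{413} - -6903 = \frac{10}{413} + 6903 = \frac{2850949}{413}$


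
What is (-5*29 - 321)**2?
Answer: 217156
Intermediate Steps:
(-5*29 - 321)**2 = (-145 - 321)**2 = (-466)**2 = 217156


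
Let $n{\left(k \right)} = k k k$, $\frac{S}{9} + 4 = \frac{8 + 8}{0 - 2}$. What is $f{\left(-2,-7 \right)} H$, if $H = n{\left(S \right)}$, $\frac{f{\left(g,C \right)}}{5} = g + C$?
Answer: $56687040$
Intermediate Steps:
$f{\left(g,C \right)} = 5 C + 5 g$ ($f{\left(g,C \right)} = 5 \left(g + C\right) = 5 \left(C + g\right) = 5 C + 5 g$)
$S = -108$ ($S = -36 + 9 \frac{8 + 8}{0 - 2} = -36 + 9 \frac{16}{-2} = -36 + 9 \cdot 16 \left(- \frac{1}{2}\right) = -36 + 9 \left(-8\right) = -36 - 72 = -108$)
$n{\left(k \right)} = k^{3}$ ($n{\left(k \right)} = k^{2} k = k^{3}$)
$H = -1259712$ ($H = \left(-108\right)^{3} = -1259712$)
$f{\left(-2,-7 \right)} H = \left(5 \left(-7\right) + 5 \left(-2\right)\right) \left(-1259712\right) = \left(-35 - 10\right) \left(-1259712\right) = \left(-45\right) \left(-1259712\right) = 56687040$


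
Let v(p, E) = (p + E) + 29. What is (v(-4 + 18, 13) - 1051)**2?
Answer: 990025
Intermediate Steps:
v(p, E) = 29 + E + p (v(p, E) = (E + p) + 29 = 29 + E + p)
(v(-4 + 18, 13) - 1051)**2 = ((29 + 13 + (-4 + 18)) - 1051)**2 = ((29 + 13 + 14) - 1051)**2 = (56 - 1051)**2 = (-995)**2 = 990025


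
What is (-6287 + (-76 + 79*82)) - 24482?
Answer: -24367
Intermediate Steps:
(-6287 + (-76 + 79*82)) - 24482 = (-6287 + (-76 + 6478)) - 24482 = (-6287 + 6402) - 24482 = 115 - 24482 = -24367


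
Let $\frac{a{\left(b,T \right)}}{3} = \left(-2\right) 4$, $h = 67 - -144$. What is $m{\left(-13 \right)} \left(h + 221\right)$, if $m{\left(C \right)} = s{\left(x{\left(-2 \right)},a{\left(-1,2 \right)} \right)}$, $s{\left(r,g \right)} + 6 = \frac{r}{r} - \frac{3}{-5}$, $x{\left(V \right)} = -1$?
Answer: $- \frac{9504}{5} \approx -1900.8$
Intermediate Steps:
$h = 211$ ($h = 67 + 144 = 211$)
$a{\left(b,T \right)} = -24$ ($a{\left(b,T \right)} = 3 \left(\left(-2\right) 4\right) = 3 \left(-8\right) = -24$)
$s{\left(r,g \right)} = - \frac{22}{5}$ ($s{\left(r,g \right)} = -6 + \left(\frac{r}{r} - \frac{3}{-5}\right) = -6 + \left(1 - - \frac{3}{5}\right) = -6 + \left(1 + \frac{3}{5}\right) = -6 + \frac{8}{5} = - \frac{22}{5}$)
$m{\left(C \right)} = - \frac{22}{5}$
$m{\left(-13 \right)} \left(h + 221\right) = - \frac{22 \left(211 + 221\right)}{5} = \left(- \frac{22}{5}\right) 432 = - \frac{9504}{5}$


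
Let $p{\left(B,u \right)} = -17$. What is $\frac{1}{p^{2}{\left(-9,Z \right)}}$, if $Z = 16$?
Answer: $\frac{1}{289} \approx 0.0034602$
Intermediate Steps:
$\frac{1}{p^{2}{\left(-9,Z \right)}} = \frac{1}{\left(-17\right)^{2}} = \frac{1}{289}$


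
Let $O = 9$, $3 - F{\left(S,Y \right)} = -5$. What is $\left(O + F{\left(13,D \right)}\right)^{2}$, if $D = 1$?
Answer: $289$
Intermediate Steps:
$F{\left(S,Y \right)} = 8$ ($F{\left(S,Y \right)} = 3 - -5 = 3 + 5 = 8$)
$\left(O + F{\left(13,D \right)}\right)^{2} = \left(9 + 8\right)^{2} = 17^{2} = 289$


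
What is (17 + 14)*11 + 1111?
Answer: 1452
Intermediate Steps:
(17 + 14)*11 + 1111 = 31*11 + 1111 = 341 + 1111 = 1452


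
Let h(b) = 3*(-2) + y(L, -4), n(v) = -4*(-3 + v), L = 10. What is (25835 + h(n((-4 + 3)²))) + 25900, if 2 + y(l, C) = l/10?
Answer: 51728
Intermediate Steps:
y(l, C) = -2 + l/10
n(v) = 12 - 4*v
h(b) = -7 (h(b) = 3*(-2) + (-2 + (⅒)*10) = -6 + (-2 + 1) = -6 - 1 = -7)
(25835 + h(n((-4 + 3)²))) + 25900 = (25835 - 7) + 25900 = 25828 + 25900 = 51728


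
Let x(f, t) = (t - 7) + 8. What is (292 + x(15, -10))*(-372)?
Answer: -105276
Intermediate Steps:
x(f, t) = 1 + t (x(f, t) = (-7 + t) + 8 = 1 + t)
(292 + x(15, -10))*(-372) = (292 + (1 - 10))*(-372) = (292 - 9)*(-372) = 283*(-372) = -105276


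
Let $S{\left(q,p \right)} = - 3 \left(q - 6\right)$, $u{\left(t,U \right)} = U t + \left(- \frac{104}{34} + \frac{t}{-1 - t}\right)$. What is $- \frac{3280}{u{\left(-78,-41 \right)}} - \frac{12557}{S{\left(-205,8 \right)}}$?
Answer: $- \frac{336687541}{16137069} \approx -20.864$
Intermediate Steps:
$u{\left(t,U \right)} = - \frac{52}{17} + U t + \frac{t}{-1 - t}$ ($u{\left(t,U \right)} = U t + \left(\left(-104\right) \frac{1}{34} + \frac{t}{-1 - t}\right) = U t + \left(- \frac{52}{17} + \frac{t}{-1 - t}\right) = - \frac{52}{17} + U t + \frac{t}{-1 - t}$)
$S{\left(q,p \right)} = 18 - 3 q$ ($S{\left(q,p \right)} = - 3 \left(-6 + q\right) = 18 - 3 q$)
$- \frac{3280}{u{\left(-78,-41 \right)}} - \frac{12557}{S{\left(-205,8 \right)}} = - \frac{3280}{\frac{1}{1 - 78} \left(- \frac{52}{17} - - \frac{5382}{17} - -3198 - 41 \left(-78\right)^{2}\right)} - \frac{12557}{18 - -615} = - \frac{3280}{\frac{1}{-77} \left(- \frac{52}{17} + \frac{5382}{17} + 3198 - 249444\right)} - \frac{12557}{18 + 615} = - \frac{3280}{\left(- \frac{1}{77}\right) \left(- \frac{52}{17} + \frac{5382}{17} + 3198 - 249444\right)} - \frac{12557}{633} = - \frac{3280}{\left(- \frac{1}{77}\right) \left(- \frac{4180852}{17}\right)} - \frac{12557}{633} = - \frac{3280}{\frac{4180852}{1309}} - \frac{12557}{633} = \left(-3280\right) \frac{1309}{4180852} - \frac{12557}{633} = - \frac{26180}{25493} - \frac{12557}{633} = - \frac{336687541}{16137069}$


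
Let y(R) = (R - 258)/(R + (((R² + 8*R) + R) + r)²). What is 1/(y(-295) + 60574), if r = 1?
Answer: 7118465346/431193919868051 ≈ 1.6509e-5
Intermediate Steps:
y(R) = (-258 + R)/(R + (1 + R² + 9*R)²) (y(R) = (R - 258)/(R + (((R² + 8*R) + R) + 1)²) = (-258 + R)/(R + ((R² + 9*R) + 1)²) = (-258 + R)/(R + (1 + R² + 9*R)²))
1/(y(-295) + 60574) = 1/((-258 - 295)/(-295 + (1 + (-295)² + 9*(-295))²) + 60574) = 1/(-553/(-295 + (1 + 87025 - 2655)²) + 60574) = 1/(-553/(-295 + 84371²) + 60574) = 1/(-553/(-295 + 7118465641) + 60574) = 1/(-553/7118465346 + 60574) = 1/(431193919868051/7118465346) = 7118465346/431193919868051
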